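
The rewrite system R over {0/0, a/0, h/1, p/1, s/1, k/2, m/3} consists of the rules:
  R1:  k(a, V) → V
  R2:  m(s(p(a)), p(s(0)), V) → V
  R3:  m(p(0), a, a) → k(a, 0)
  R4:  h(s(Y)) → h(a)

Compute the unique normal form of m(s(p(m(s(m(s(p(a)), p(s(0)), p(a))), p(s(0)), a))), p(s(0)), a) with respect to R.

a

1. m(s(p(m(s(m(s(p(a)), p(s(0)), p(a))), p(s(0)), a))), p(s(0)), a)  →  m(s(p(m(s(p(a)), p(s(0)), a))), p(s(0)), a)   [R2 at 1.1.1.1.1]
2. m(s(p(m(s(p(a)), p(s(0)), a))), p(s(0)), a)  →  m(s(p(a)), p(s(0)), a)   [R2 at 1.1.1]
3. m(s(p(a)), p(s(0)), a)  →  a   [R2 at ε]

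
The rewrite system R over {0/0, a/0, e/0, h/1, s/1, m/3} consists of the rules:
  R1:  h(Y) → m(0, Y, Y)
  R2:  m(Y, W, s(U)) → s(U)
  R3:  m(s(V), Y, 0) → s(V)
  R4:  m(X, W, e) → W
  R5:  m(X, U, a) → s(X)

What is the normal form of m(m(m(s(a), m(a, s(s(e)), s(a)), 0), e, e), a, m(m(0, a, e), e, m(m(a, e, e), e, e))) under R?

a

1. m(m(m(s(a), m(a, s(s(e)), s(a)), 0), e, e), a, m(m(0, a, e), e, m(m(a, e, e), e, e)))  →  m(e, a, m(m(0, a, e), e, m(m(a, e, e), e, e)))   [R4 at 1]
2. m(e, a, m(m(0, a, e), e, m(m(a, e, e), e, e)))  →  m(e, a, m(a, e, m(m(a, e, e), e, e)))   [R4 at 3.1]
3. m(e, a, m(a, e, m(m(a, e, e), e, e)))  →  m(e, a, m(a, e, e))   [R4 at 3.3]
4. m(e, a, m(a, e, e))  →  m(e, a, e)   [R4 at 3]
5. m(e, a, e)  →  a   [R4 at ε]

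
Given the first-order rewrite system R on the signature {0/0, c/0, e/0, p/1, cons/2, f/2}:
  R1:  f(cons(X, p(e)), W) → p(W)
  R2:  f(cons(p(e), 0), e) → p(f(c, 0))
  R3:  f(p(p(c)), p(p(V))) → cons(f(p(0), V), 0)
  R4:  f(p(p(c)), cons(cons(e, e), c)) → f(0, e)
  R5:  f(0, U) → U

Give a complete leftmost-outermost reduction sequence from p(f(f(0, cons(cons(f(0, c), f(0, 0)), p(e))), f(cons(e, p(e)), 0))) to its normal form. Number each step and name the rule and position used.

p(p(p(0)))

1. p(f(f(0, cons(cons(f(0, c), f(0, 0)), p(e))), f(cons(e, p(e)), 0)))  →  p(f(cons(cons(f(0, c), f(0, 0)), p(e)), f(cons(e, p(e)), 0)))   [R5 at 1.1]
2. p(f(cons(cons(f(0, c), f(0, 0)), p(e)), f(cons(e, p(e)), 0)))  →  p(p(f(cons(e, p(e)), 0)))   [R1 at 1]
3. p(p(f(cons(e, p(e)), 0)))  →  p(p(p(0)))   [R1 at 1.1]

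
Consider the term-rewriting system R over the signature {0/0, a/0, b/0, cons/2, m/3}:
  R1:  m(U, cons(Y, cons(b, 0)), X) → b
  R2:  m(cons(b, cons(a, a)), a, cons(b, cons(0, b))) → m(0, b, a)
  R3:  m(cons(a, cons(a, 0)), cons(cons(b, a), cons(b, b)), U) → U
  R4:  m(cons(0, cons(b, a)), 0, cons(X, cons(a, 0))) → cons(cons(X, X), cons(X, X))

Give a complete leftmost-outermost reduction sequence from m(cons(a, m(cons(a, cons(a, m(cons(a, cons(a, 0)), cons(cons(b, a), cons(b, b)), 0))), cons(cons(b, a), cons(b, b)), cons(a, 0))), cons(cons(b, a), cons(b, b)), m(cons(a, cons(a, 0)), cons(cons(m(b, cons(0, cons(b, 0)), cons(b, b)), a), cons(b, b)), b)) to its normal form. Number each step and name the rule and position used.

1. m(cons(a, m(cons(a, cons(a, m(cons(a, cons(a, 0)), cons(cons(b, a), cons(b, b)), 0))), cons(cons(b, a), cons(b, b)), cons(a, 0))), cons(cons(b, a), cons(b, b)), m(cons(a, cons(a, 0)), cons(cons(m(b, cons(0, cons(b, 0)), cons(b, b)), a), cons(b, b)), b))  →  m(cons(a, m(cons(a, cons(a, 0)), cons(cons(b, a), cons(b, b)), cons(a, 0))), cons(cons(b, a), cons(b, b)), m(cons(a, cons(a, 0)), cons(cons(m(b, cons(0, cons(b, 0)), cons(b, b)), a), cons(b, b)), b))   [R3 at 1.2.1.2.2]
2. m(cons(a, m(cons(a, cons(a, 0)), cons(cons(b, a), cons(b, b)), cons(a, 0))), cons(cons(b, a), cons(b, b)), m(cons(a, cons(a, 0)), cons(cons(m(b, cons(0, cons(b, 0)), cons(b, b)), a), cons(b, b)), b))  →  m(cons(a, cons(a, 0)), cons(cons(b, a), cons(b, b)), m(cons(a, cons(a, 0)), cons(cons(m(b, cons(0, cons(b, 0)), cons(b, b)), a), cons(b, b)), b))   [R3 at 1.2]
3. m(cons(a, cons(a, 0)), cons(cons(b, a), cons(b, b)), m(cons(a, cons(a, 0)), cons(cons(m(b, cons(0, cons(b, 0)), cons(b, b)), a), cons(b, b)), b))  →  m(cons(a, cons(a, 0)), cons(cons(m(b, cons(0, cons(b, 0)), cons(b, b)), a), cons(b, b)), b)   [R3 at ε]
4. m(cons(a, cons(a, 0)), cons(cons(m(b, cons(0, cons(b, 0)), cons(b, b)), a), cons(b, b)), b)  →  m(cons(a, cons(a, 0)), cons(cons(b, a), cons(b, b)), b)   [R1 at 2.1.1]
5. m(cons(a, cons(a, 0)), cons(cons(b, a), cons(b, b)), b)  →  b   [R3 at ε]

b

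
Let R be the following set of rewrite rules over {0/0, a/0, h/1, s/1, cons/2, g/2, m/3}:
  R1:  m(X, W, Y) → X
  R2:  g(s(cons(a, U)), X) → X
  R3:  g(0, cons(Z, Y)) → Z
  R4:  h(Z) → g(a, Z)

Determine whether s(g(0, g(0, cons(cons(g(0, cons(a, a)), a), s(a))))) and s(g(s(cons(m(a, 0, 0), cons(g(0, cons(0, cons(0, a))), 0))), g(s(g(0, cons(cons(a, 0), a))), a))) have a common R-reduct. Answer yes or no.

Reduce t₁ = s(g(0, g(0, cons(cons(g(0, cons(a, a)), a), s(a))))):
1. s(g(0, g(0, cons(cons(g(0, cons(a, a)), a), s(a)))))  →  s(g(0, cons(g(0, cons(a, a)), a)))   [R3 at 1.2]
2. s(g(0, cons(g(0, cons(a, a)), a)))  →  s(g(0, cons(a, a)))   [R3 at 1]
3. s(g(0, cons(a, a)))  →  s(a)   [R3 at 1]

Reduce t₂ = s(g(s(cons(m(a, 0, 0), cons(g(0, cons(0, cons(0, a))), 0))), g(s(g(0, cons(cons(a, 0), a))), a))):
1. s(g(s(cons(m(a, 0, 0), cons(g(0, cons(0, cons(0, a))), 0))), g(s(g(0, cons(cons(a, 0), a))), a)))  →  s(g(s(cons(a, cons(g(0, cons(0, cons(0, a))), 0))), g(s(g(0, cons(cons(a, 0), a))), a)))   [R1 at 1.1.1.1]
2. s(g(s(cons(a, cons(g(0, cons(0, cons(0, a))), 0))), g(s(g(0, cons(cons(a, 0), a))), a)))  →  s(g(s(g(0, cons(cons(a, 0), a))), a))   [R2 at 1]
3. s(g(s(g(0, cons(cons(a, 0), a))), a))  →  s(g(s(cons(a, 0)), a))   [R3 at 1.1.1]
4. s(g(s(cons(a, 0)), a))  →  s(a)   [R2 at 1]

yes — NF(t₁) = s(a), NF(t₂) = s(a)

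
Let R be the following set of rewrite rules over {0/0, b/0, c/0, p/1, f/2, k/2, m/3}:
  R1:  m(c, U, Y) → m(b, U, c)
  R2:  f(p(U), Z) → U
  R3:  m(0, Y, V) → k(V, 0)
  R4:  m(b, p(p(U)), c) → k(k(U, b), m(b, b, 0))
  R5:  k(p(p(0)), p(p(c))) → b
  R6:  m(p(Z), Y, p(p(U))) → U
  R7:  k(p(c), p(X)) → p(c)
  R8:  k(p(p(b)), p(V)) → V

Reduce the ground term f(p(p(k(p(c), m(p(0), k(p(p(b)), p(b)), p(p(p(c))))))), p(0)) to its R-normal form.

1. f(p(p(k(p(c), m(p(0), k(p(p(b)), p(b)), p(p(p(c))))))), p(0))  →  p(k(p(c), m(p(0), k(p(p(b)), p(b)), p(p(p(c))))))   [R2 at ε]
2. p(k(p(c), m(p(0), k(p(p(b)), p(b)), p(p(p(c))))))  →  p(k(p(c), p(c)))   [R6 at 1.2]
3. p(k(p(c), p(c)))  →  p(p(c))   [R7 at 1]

p(p(c))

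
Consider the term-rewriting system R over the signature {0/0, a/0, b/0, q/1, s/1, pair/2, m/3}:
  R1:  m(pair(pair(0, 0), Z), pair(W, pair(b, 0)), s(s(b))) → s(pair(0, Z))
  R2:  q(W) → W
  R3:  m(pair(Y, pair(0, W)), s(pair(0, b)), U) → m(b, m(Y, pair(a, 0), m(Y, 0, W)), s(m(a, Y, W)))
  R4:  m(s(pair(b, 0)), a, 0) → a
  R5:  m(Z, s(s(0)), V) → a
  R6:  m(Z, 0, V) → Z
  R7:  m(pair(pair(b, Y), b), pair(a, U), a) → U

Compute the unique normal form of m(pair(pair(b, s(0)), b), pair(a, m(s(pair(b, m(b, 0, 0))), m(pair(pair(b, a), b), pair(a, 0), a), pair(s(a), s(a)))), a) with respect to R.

1. m(pair(pair(b, s(0)), b), pair(a, m(s(pair(b, m(b, 0, 0))), m(pair(pair(b, a), b), pair(a, 0), a), pair(s(a), s(a)))), a)  →  m(s(pair(b, m(b, 0, 0))), m(pair(pair(b, a), b), pair(a, 0), a), pair(s(a), s(a)))   [R7 at ε]
2. m(s(pair(b, m(b, 0, 0))), m(pair(pair(b, a), b), pair(a, 0), a), pair(s(a), s(a)))  →  m(s(pair(b, b)), m(pair(pair(b, a), b), pair(a, 0), a), pair(s(a), s(a)))   [R6 at 1.1.2]
3. m(s(pair(b, b)), m(pair(pair(b, a), b), pair(a, 0), a), pair(s(a), s(a)))  →  m(s(pair(b, b)), 0, pair(s(a), s(a)))   [R7 at 2]
4. m(s(pair(b, b)), 0, pair(s(a), s(a)))  →  s(pair(b, b))   [R6 at ε]

s(pair(b, b))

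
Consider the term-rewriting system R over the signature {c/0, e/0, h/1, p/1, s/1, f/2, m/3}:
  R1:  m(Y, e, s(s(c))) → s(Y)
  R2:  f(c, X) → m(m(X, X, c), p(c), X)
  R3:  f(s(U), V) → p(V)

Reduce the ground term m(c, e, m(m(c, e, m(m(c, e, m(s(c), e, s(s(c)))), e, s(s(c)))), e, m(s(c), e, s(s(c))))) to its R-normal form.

1. m(c, e, m(m(c, e, m(m(c, e, m(s(c), e, s(s(c)))), e, s(s(c)))), e, m(s(c), e, s(s(c)))))  →  m(c, e, m(m(c, e, s(m(c, e, m(s(c), e, s(s(c)))))), e, m(s(c), e, s(s(c)))))   [R1 at 3.1.3]
2. m(c, e, m(m(c, e, s(m(c, e, m(s(c), e, s(s(c)))))), e, m(s(c), e, s(s(c)))))  →  m(c, e, m(m(c, e, s(m(c, e, s(s(c))))), e, m(s(c), e, s(s(c)))))   [R1 at 3.1.3.1.3]
3. m(c, e, m(m(c, e, s(m(c, e, s(s(c))))), e, m(s(c), e, s(s(c)))))  →  m(c, e, m(m(c, e, s(s(c))), e, m(s(c), e, s(s(c)))))   [R1 at 3.1.3.1]
4. m(c, e, m(m(c, e, s(s(c))), e, m(s(c), e, s(s(c)))))  →  m(c, e, m(s(c), e, m(s(c), e, s(s(c)))))   [R1 at 3.1]
5. m(c, e, m(s(c), e, m(s(c), e, s(s(c)))))  →  m(c, e, m(s(c), e, s(s(c))))   [R1 at 3.3]
6. m(c, e, m(s(c), e, s(s(c))))  →  m(c, e, s(s(c)))   [R1 at 3]
7. m(c, e, s(s(c)))  →  s(c)   [R1 at ε]

s(c)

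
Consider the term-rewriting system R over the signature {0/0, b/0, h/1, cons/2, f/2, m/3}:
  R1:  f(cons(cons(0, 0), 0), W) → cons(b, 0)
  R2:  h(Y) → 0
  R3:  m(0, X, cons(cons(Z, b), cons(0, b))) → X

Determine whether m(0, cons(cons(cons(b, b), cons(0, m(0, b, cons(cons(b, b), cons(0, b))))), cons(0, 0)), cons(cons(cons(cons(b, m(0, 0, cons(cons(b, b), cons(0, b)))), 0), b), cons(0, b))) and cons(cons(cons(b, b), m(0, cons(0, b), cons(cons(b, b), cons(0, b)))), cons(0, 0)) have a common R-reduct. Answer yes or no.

Reduce t₁ = m(0, cons(cons(cons(b, b), cons(0, m(0, b, cons(cons(b, b), cons(0, b))))), cons(0, 0)), cons(cons(cons(cons(b, m(0, 0, cons(cons(b, b), cons(0, b)))), 0), b), cons(0, b))):
1. m(0, cons(cons(cons(b, b), cons(0, m(0, b, cons(cons(b, b), cons(0, b))))), cons(0, 0)), cons(cons(cons(cons(b, m(0, 0, cons(cons(b, b), cons(0, b)))), 0), b), cons(0, b)))  →  cons(cons(cons(b, b), cons(0, m(0, b, cons(cons(b, b), cons(0, b))))), cons(0, 0))   [R3 at ε]
2. cons(cons(cons(b, b), cons(0, m(0, b, cons(cons(b, b), cons(0, b))))), cons(0, 0))  →  cons(cons(cons(b, b), cons(0, b)), cons(0, 0))   [R3 at 1.2.2]

Reduce t₂ = cons(cons(cons(b, b), m(0, cons(0, b), cons(cons(b, b), cons(0, b)))), cons(0, 0)):
1. cons(cons(cons(b, b), m(0, cons(0, b), cons(cons(b, b), cons(0, b)))), cons(0, 0))  →  cons(cons(cons(b, b), cons(0, b)), cons(0, 0))   [R3 at 1.2]

yes — NF(t₁) = cons(cons(cons(b, b), cons(0, b)), cons(0, 0)), NF(t₂) = cons(cons(cons(b, b), cons(0, b)), cons(0, 0))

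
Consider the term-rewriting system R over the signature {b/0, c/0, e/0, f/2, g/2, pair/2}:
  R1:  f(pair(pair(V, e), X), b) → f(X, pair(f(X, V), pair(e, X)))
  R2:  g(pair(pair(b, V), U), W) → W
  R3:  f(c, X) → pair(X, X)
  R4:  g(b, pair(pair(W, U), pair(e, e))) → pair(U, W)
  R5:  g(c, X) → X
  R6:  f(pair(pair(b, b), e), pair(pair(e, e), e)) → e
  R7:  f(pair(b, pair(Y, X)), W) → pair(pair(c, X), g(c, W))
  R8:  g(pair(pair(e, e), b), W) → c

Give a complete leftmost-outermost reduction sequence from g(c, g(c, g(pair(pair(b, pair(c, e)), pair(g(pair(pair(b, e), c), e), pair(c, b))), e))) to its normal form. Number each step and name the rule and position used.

e

1. g(c, g(c, g(pair(pair(b, pair(c, e)), pair(g(pair(pair(b, e), c), e), pair(c, b))), e)))  →  g(c, g(pair(pair(b, pair(c, e)), pair(g(pair(pair(b, e), c), e), pair(c, b))), e))   [R5 at ε]
2. g(c, g(pair(pair(b, pair(c, e)), pair(g(pair(pair(b, e), c), e), pair(c, b))), e))  →  g(pair(pair(b, pair(c, e)), pair(g(pair(pair(b, e), c), e), pair(c, b))), e)   [R5 at ε]
3. g(pair(pair(b, pair(c, e)), pair(g(pair(pair(b, e), c), e), pair(c, b))), e)  →  e   [R2 at ε]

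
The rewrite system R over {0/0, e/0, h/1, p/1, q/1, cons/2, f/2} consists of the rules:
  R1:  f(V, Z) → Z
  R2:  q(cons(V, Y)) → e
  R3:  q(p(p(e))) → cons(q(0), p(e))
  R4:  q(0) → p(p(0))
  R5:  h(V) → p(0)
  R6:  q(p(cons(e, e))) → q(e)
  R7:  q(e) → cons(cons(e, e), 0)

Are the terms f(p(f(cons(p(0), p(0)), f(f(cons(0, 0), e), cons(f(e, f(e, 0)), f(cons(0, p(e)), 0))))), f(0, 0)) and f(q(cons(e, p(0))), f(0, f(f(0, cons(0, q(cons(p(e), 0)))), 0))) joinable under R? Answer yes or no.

Reduce t₁ = f(p(f(cons(p(0), p(0)), f(f(cons(0, 0), e), cons(f(e, f(e, 0)), f(cons(0, p(e)), 0))))), f(0, 0)):
1. f(p(f(cons(p(0), p(0)), f(f(cons(0, 0), e), cons(f(e, f(e, 0)), f(cons(0, p(e)), 0))))), f(0, 0))  →  f(0, 0)   [R1 at ε]
2. f(0, 0)  →  0   [R1 at ε]

Reduce t₂ = f(q(cons(e, p(0))), f(0, f(f(0, cons(0, q(cons(p(e), 0)))), 0))):
1. f(q(cons(e, p(0))), f(0, f(f(0, cons(0, q(cons(p(e), 0)))), 0)))  →  f(0, f(f(0, cons(0, q(cons(p(e), 0)))), 0))   [R1 at ε]
2. f(0, f(f(0, cons(0, q(cons(p(e), 0)))), 0))  →  f(f(0, cons(0, q(cons(p(e), 0)))), 0)   [R1 at ε]
3. f(f(0, cons(0, q(cons(p(e), 0)))), 0)  →  0   [R1 at ε]

yes — NF(t₁) = 0, NF(t₂) = 0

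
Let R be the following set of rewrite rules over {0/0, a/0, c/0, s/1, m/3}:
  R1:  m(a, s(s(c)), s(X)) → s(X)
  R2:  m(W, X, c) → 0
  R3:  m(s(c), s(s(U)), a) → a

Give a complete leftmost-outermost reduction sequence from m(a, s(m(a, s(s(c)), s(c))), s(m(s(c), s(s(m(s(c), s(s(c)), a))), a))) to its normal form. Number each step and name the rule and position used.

s(a)

1. m(a, s(m(a, s(s(c)), s(c))), s(m(s(c), s(s(m(s(c), s(s(c)), a))), a)))  →  m(a, s(s(c)), s(m(s(c), s(s(m(s(c), s(s(c)), a))), a)))   [R1 at 2.1]
2. m(a, s(s(c)), s(m(s(c), s(s(m(s(c), s(s(c)), a))), a)))  →  s(m(s(c), s(s(m(s(c), s(s(c)), a))), a))   [R1 at ε]
3. s(m(s(c), s(s(m(s(c), s(s(c)), a))), a))  →  s(a)   [R3 at 1]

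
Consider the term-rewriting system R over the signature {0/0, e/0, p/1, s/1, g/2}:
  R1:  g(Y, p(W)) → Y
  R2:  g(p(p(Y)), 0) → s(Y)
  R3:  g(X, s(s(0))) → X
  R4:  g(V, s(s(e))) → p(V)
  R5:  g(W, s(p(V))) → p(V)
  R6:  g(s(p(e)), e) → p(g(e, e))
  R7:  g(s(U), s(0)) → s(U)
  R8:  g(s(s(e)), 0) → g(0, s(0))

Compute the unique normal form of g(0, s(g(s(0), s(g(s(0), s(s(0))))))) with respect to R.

1. g(0, s(g(s(0), s(g(s(0), s(s(0)))))))  →  g(0, s(g(s(0), s(s(0)))))   [R3 at 2.1.2.1]
2. g(0, s(g(s(0), s(s(0)))))  →  g(0, s(s(0)))   [R3 at 2.1]
3. g(0, s(s(0)))  →  0   [R3 at ε]

0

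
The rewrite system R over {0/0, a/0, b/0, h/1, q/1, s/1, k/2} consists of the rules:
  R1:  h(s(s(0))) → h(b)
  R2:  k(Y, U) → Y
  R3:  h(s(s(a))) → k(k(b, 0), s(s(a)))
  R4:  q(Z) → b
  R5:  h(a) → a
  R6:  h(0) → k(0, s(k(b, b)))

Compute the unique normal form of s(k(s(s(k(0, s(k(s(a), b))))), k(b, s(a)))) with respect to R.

1. s(k(s(s(k(0, s(k(s(a), b))))), k(b, s(a))))  →  s(s(s(k(0, s(k(s(a), b))))))   [R2 at 1]
2. s(s(s(k(0, s(k(s(a), b))))))  →  s(s(s(0)))   [R2 at 1.1.1]

s(s(s(0)))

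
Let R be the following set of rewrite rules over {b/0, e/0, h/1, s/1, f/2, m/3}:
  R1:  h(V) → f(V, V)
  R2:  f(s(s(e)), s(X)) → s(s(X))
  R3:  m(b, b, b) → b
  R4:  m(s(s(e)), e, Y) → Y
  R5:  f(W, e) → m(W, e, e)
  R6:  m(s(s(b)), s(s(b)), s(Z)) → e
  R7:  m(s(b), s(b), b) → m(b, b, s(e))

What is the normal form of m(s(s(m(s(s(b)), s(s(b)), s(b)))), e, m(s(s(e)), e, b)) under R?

b

1. m(s(s(m(s(s(b)), s(s(b)), s(b)))), e, m(s(s(e)), e, b))  →  m(s(s(e)), e, m(s(s(e)), e, b))   [R6 at 1.1.1]
2. m(s(s(e)), e, m(s(s(e)), e, b))  →  m(s(s(e)), e, b)   [R4 at ε]
3. m(s(s(e)), e, b)  →  b   [R4 at ε]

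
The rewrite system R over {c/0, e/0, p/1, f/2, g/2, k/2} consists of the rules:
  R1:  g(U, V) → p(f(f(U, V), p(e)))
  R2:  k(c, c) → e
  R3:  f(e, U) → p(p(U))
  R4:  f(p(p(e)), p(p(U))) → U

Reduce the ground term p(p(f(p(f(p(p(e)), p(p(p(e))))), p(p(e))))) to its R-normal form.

1. p(p(f(p(f(p(p(e)), p(p(p(e))))), p(p(e)))))  →  p(p(f(p(p(e)), p(p(e)))))   [R4 at 1.1.1.1]
2. p(p(f(p(p(e)), p(p(e)))))  →  p(p(e))   [R4 at 1.1]

p(p(e))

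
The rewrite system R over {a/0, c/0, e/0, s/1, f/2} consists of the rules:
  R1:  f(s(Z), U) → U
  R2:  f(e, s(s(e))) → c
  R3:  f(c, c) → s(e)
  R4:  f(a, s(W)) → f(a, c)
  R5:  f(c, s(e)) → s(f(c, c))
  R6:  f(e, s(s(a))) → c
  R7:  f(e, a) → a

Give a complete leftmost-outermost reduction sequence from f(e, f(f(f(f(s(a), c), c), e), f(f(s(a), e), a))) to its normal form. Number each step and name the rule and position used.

a

1. f(e, f(f(f(f(s(a), c), c), e), f(f(s(a), e), a)))  →  f(e, f(f(f(c, c), e), f(f(s(a), e), a)))   [R1 at 2.1.1.1]
2. f(e, f(f(f(c, c), e), f(f(s(a), e), a)))  →  f(e, f(f(s(e), e), f(f(s(a), e), a)))   [R3 at 2.1.1]
3. f(e, f(f(s(e), e), f(f(s(a), e), a)))  →  f(e, f(e, f(f(s(a), e), a)))   [R1 at 2.1]
4. f(e, f(e, f(f(s(a), e), a)))  →  f(e, f(e, f(e, a)))   [R1 at 2.2.1]
5. f(e, f(e, f(e, a)))  →  f(e, f(e, a))   [R7 at 2.2]
6. f(e, f(e, a))  →  f(e, a)   [R7 at 2]
7. f(e, a)  →  a   [R7 at ε]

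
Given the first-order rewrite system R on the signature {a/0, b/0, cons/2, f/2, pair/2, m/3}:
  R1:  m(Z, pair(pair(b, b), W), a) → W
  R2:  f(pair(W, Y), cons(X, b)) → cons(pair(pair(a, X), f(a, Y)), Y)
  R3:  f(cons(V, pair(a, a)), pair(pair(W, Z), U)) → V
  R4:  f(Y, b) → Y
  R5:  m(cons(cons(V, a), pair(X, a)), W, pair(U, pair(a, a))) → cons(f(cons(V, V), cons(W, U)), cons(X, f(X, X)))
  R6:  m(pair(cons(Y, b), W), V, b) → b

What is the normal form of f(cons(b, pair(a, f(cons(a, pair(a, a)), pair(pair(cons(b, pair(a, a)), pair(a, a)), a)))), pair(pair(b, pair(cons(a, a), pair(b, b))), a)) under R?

b

1. f(cons(b, pair(a, f(cons(a, pair(a, a)), pair(pair(cons(b, pair(a, a)), pair(a, a)), a)))), pair(pair(b, pair(cons(a, a), pair(b, b))), a))  →  f(cons(b, pair(a, a)), pair(pair(b, pair(cons(a, a), pair(b, b))), a))   [R3 at 1.2.2]
2. f(cons(b, pair(a, a)), pair(pair(b, pair(cons(a, a), pair(b, b))), a))  →  b   [R3 at ε]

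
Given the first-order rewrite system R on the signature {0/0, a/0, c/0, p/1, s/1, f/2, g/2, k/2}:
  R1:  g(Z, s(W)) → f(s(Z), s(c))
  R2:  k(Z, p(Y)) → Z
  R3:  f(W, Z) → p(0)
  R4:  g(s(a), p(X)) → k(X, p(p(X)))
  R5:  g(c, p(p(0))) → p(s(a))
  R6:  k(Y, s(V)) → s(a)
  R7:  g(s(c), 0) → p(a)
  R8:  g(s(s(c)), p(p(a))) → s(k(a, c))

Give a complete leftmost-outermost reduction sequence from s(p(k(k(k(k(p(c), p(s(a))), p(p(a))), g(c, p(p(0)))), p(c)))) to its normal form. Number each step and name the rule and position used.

1. s(p(k(k(k(k(p(c), p(s(a))), p(p(a))), g(c, p(p(0)))), p(c))))  →  s(p(k(k(k(p(c), p(s(a))), p(p(a))), g(c, p(p(0))))))   [R2 at 1.1]
2. s(p(k(k(k(p(c), p(s(a))), p(p(a))), g(c, p(p(0))))))  →  s(p(k(k(p(c), p(s(a))), g(c, p(p(0))))))   [R2 at 1.1.1]
3. s(p(k(k(p(c), p(s(a))), g(c, p(p(0))))))  →  s(p(k(p(c), g(c, p(p(0))))))   [R2 at 1.1.1]
4. s(p(k(p(c), g(c, p(p(0))))))  →  s(p(k(p(c), p(s(a)))))   [R5 at 1.1.2]
5. s(p(k(p(c), p(s(a)))))  →  s(p(p(c)))   [R2 at 1.1]

s(p(p(c)))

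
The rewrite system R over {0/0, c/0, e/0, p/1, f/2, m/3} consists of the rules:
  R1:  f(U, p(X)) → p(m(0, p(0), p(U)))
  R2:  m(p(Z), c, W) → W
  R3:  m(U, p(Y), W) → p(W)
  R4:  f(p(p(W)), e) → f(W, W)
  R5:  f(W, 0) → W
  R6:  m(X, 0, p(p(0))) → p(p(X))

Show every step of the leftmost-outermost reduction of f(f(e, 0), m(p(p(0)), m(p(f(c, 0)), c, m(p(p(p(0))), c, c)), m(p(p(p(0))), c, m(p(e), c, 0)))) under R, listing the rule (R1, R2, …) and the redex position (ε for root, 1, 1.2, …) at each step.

e

1. f(f(e, 0), m(p(p(0)), m(p(f(c, 0)), c, m(p(p(p(0))), c, c)), m(p(p(p(0))), c, m(p(e), c, 0))))  →  f(e, m(p(p(0)), m(p(f(c, 0)), c, m(p(p(p(0))), c, c)), m(p(p(p(0))), c, m(p(e), c, 0))))   [R5 at 1]
2. f(e, m(p(p(0)), m(p(f(c, 0)), c, m(p(p(p(0))), c, c)), m(p(p(p(0))), c, m(p(e), c, 0))))  →  f(e, m(p(p(0)), m(p(p(p(0))), c, c), m(p(p(p(0))), c, m(p(e), c, 0))))   [R2 at 2.2]
3. f(e, m(p(p(0)), m(p(p(p(0))), c, c), m(p(p(p(0))), c, m(p(e), c, 0))))  →  f(e, m(p(p(0)), c, m(p(p(p(0))), c, m(p(e), c, 0))))   [R2 at 2.2]
4. f(e, m(p(p(0)), c, m(p(p(p(0))), c, m(p(e), c, 0))))  →  f(e, m(p(p(p(0))), c, m(p(e), c, 0)))   [R2 at 2]
5. f(e, m(p(p(p(0))), c, m(p(e), c, 0)))  →  f(e, m(p(e), c, 0))   [R2 at 2]
6. f(e, m(p(e), c, 0))  →  f(e, 0)   [R2 at 2]
7. f(e, 0)  →  e   [R5 at ε]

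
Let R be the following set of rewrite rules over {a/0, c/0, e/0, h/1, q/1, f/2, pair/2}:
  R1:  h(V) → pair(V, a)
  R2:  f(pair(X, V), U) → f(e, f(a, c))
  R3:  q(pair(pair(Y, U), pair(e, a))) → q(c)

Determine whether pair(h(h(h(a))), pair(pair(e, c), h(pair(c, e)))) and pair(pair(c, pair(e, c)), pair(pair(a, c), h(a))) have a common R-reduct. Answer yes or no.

no — NF(t₁) = pair(pair(pair(pair(a, a), a), a), pair(pair(e, c), pair(pair(c, e), a))), NF(t₂) = pair(pair(c, pair(e, c)), pair(pair(a, c), pair(a, a)))

Reduce t₁ = pair(h(h(h(a))), pair(pair(e, c), h(pair(c, e)))):
1. pair(h(h(h(a))), pair(pair(e, c), h(pair(c, e))))  →  pair(pair(h(h(a)), a), pair(pair(e, c), h(pair(c, e))))   [R1 at 1]
2. pair(pair(h(h(a)), a), pair(pair(e, c), h(pair(c, e))))  →  pair(pair(pair(h(a), a), a), pair(pair(e, c), h(pair(c, e))))   [R1 at 1.1]
3. pair(pair(pair(h(a), a), a), pair(pair(e, c), h(pair(c, e))))  →  pair(pair(pair(pair(a, a), a), a), pair(pair(e, c), h(pair(c, e))))   [R1 at 1.1.1]
4. pair(pair(pair(pair(a, a), a), a), pair(pair(e, c), h(pair(c, e))))  →  pair(pair(pair(pair(a, a), a), a), pair(pair(e, c), pair(pair(c, e), a)))   [R1 at 2.2]

Reduce t₂ = pair(pair(c, pair(e, c)), pair(pair(a, c), h(a))):
1. pair(pair(c, pair(e, c)), pair(pair(a, c), h(a)))  →  pair(pair(c, pair(e, c)), pair(pair(a, c), pair(a, a)))   [R1 at 2.2]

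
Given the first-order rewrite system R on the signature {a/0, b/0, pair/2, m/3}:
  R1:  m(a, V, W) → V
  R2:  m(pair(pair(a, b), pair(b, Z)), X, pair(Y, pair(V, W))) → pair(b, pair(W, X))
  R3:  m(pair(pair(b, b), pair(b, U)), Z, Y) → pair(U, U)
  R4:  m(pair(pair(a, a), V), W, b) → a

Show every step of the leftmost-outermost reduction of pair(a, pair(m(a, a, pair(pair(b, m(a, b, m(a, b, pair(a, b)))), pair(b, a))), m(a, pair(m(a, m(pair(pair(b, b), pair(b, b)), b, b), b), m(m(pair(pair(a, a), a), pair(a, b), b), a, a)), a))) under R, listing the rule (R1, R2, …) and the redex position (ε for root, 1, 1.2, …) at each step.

1. pair(a, pair(m(a, a, pair(pair(b, m(a, b, m(a, b, pair(a, b)))), pair(b, a))), m(a, pair(m(a, m(pair(pair(b, b), pair(b, b)), b, b), b), m(m(pair(pair(a, a), a), pair(a, b), b), a, a)), a)))  →  pair(a, pair(a, m(a, pair(m(a, m(pair(pair(b, b), pair(b, b)), b, b), b), m(m(pair(pair(a, a), a), pair(a, b), b), a, a)), a)))   [R1 at 2.1]
2. pair(a, pair(a, m(a, pair(m(a, m(pair(pair(b, b), pair(b, b)), b, b), b), m(m(pair(pair(a, a), a), pair(a, b), b), a, a)), a)))  →  pair(a, pair(a, pair(m(a, m(pair(pair(b, b), pair(b, b)), b, b), b), m(m(pair(pair(a, a), a), pair(a, b), b), a, a))))   [R1 at 2.2]
3. pair(a, pair(a, pair(m(a, m(pair(pair(b, b), pair(b, b)), b, b), b), m(m(pair(pair(a, a), a), pair(a, b), b), a, a))))  →  pair(a, pair(a, pair(m(pair(pair(b, b), pair(b, b)), b, b), m(m(pair(pair(a, a), a), pair(a, b), b), a, a))))   [R1 at 2.2.1]
4. pair(a, pair(a, pair(m(pair(pair(b, b), pair(b, b)), b, b), m(m(pair(pair(a, a), a), pair(a, b), b), a, a))))  →  pair(a, pair(a, pair(pair(b, b), m(m(pair(pair(a, a), a), pair(a, b), b), a, a))))   [R3 at 2.2.1]
5. pair(a, pair(a, pair(pair(b, b), m(m(pair(pair(a, a), a), pair(a, b), b), a, a))))  →  pair(a, pair(a, pair(pair(b, b), m(a, a, a))))   [R4 at 2.2.2.1]
6. pair(a, pair(a, pair(pair(b, b), m(a, a, a))))  →  pair(a, pair(a, pair(pair(b, b), a)))   [R1 at 2.2.2]

pair(a, pair(a, pair(pair(b, b), a)))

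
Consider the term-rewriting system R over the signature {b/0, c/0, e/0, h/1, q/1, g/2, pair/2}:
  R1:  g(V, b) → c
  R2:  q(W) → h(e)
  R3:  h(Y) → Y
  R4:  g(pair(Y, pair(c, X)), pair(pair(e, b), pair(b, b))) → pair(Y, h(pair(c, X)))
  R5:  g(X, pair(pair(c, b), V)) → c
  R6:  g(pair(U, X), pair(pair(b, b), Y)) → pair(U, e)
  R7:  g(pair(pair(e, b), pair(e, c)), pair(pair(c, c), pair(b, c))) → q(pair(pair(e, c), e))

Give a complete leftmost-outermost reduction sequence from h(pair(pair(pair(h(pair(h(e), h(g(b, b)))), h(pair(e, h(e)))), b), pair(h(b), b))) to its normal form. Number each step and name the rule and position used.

1. h(pair(pair(pair(h(pair(h(e), h(g(b, b)))), h(pair(e, h(e)))), b), pair(h(b), b)))  →  pair(pair(pair(h(pair(h(e), h(g(b, b)))), h(pair(e, h(e)))), b), pair(h(b), b))   [R3 at ε]
2. pair(pair(pair(h(pair(h(e), h(g(b, b)))), h(pair(e, h(e)))), b), pair(h(b), b))  →  pair(pair(pair(pair(h(e), h(g(b, b))), h(pair(e, h(e)))), b), pair(h(b), b))   [R3 at 1.1.1]
3. pair(pair(pair(pair(h(e), h(g(b, b))), h(pair(e, h(e)))), b), pair(h(b), b))  →  pair(pair(pair(pair(e, h(g(b, b))), h(pair(e, h(e)))), b), pair(h(b), b))   [R3 at 1.1.1.1]
4. pair(pair(pair(pair(e, h(g(b, b))), h(pair(e, h(e)))), b), pair(h(b), b))  →  pair(pair(pair(pair(e, g(b, b)), h(pair(e, h(e)))), b), pair(h(b), b))   [R3 at 1.1.1.2]
5. pair(pair(pair(pair(e, g(b, b)), h(pair(e, h(e)))), b), pair(h(b), b))  →  pair(pair(pair(pair(e, c), h(pair(e, h(e)))), b), pair(h(b), b))   [R1 at 1.1.1.2]
6. pair(pair(pair(pair(e, c), h(pair(e, h(e)))), b), pair(h(b), b))  →  pair(pair(pair(pair(e, c), pair(e, h(e))), b), pair(h(b), b))   [R3 at 1.1.2]
7. pair(pair(pair(pair(e, c), pair(e, h(e))), b), pair(h(b), b))  →  pair(pair(pair(pair(e, c), pair(e, e)), b), pair(h(b), b))   [R3 at 1.1.2.2]
8. pair(pair(pair(pair(e, c), pair(e, e)), b), pair(h(b), b))  →  pair(pair(pair(pair(e, c), pair(e, e)), b), pair(b, b))   [R3 at 2.1]

pair(pair(pair(pair(e, c), pair(e, e)), b), pair(b, b))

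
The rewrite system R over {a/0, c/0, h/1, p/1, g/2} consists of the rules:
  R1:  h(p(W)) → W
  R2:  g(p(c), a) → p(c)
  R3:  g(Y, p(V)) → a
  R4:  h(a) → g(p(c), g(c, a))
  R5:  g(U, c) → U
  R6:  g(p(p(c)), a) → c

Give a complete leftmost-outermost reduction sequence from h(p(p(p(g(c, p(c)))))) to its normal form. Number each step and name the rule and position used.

1. h(p(p(p(g(c, p(c))))))  →  p(p(g(c, p(c))))   [R1 at ε]
2. p(p(g(c, p(c))))  →  p(p(a))   [R3 at 1.1]

p(p(a))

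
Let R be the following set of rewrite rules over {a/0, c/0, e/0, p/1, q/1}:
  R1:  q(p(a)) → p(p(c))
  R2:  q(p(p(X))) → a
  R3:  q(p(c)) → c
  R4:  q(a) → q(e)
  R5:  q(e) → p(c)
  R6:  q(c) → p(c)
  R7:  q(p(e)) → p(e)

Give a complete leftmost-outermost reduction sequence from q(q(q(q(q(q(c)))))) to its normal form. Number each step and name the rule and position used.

1. q(q(q(q(q(q(c))))))  →  q(q(q(q(q(p(c))))))   [R6 at 1.1.1.1.1]
2. q(q(q(q(q(p(c))))))  →  q(q(q(q(c))))   [R3 at 1.1.1.1]
3. q(q(q(q(c))))  →  q(q(q(p(c))))   [R6 at 1.1.1]
4. q(q(q(p(c))))  →  q(q(c))   [R3 at 1.1]
5. q(q(c))  →  q(p(c))   [R6 at 1]
6. q(p(c))  →  c   [R3 at ε]

c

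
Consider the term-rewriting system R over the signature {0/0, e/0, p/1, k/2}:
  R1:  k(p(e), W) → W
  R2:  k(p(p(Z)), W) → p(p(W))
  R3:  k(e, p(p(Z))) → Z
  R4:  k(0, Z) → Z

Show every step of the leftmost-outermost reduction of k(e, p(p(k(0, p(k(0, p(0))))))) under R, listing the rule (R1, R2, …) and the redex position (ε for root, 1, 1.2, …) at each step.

1. k(e, p(p(k(0, p(k(0, p(0)))))))  →  k(0, p(k(0, p(0))))   [R3 at ε]
2. k(0, p(k(0, p(0))))  →  p(k(0, p(0)))   [R4 at ε]
3. p(k(0, p(0)))  →  p(p(0))   [R4 at 1]

p(p(0))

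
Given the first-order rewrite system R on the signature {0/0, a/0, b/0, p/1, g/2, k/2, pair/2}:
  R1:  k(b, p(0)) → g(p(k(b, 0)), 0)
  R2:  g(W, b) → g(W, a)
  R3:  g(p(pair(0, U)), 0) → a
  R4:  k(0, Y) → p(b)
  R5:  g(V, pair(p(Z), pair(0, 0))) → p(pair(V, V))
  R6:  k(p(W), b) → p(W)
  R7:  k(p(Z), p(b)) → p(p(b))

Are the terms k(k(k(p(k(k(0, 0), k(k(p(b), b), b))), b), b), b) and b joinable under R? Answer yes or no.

Reduce t₁ = k(k(k(p(k(k(0, 0), k(k(p(b), b), b))), b), b), b):
1. k(k(k(p(k(k(0, 0), k(k(p(b), b), b))), b), b), b)  →  k(k(p(k(k(0, 0), k(k(p(b), b), b))), b), b)   [R6 at 1.1]
2. k(k(p(k(k(0, 0), k(k(p(b), b), b))), b), b)  →  k(p(k(k(0, 0), k(k(p(b), b), b))), b)   [R6 at 1]
3. k(p(k(k(0, 0), k(k(p(b), b), b))), b)  →  p(k(k(0, 0), k(k(p(b), b), b)))   [R6 at ε]
4. p(k(k(0, 0), k(k(p(b), b), b)))  →  p(k(p(b), k(k(p(b), b), b)))   [R4 at 1.1]
5. p(k(p(b), k(k(p(b), b), b)))  →  p(k(p(b), k(p(b), b)))   [R6 at 1.2.1]
6. p(k(p(b), k(p(b), b)))  →  p(k(p(b), p(b)))   [R6 at 1.2]
7. p(k(p(b), p(b)))  →  p(p(p(b)))   [R7 at 1]

Reduce t₂ = b:

no — NF(t₁) = p(p(p(b))), NF(t₂) = b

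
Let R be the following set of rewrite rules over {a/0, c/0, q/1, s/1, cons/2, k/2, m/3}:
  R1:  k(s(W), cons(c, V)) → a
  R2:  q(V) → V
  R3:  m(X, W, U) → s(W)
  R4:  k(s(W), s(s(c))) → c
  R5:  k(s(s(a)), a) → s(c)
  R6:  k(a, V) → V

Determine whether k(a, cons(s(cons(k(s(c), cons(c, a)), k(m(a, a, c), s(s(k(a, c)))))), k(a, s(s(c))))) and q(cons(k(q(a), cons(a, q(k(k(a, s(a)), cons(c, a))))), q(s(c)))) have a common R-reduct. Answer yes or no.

Reduce t₁ = k(a, cons(s(cons(k(s(c), cons(c, a)), k(m(a, a, c), s(s(k(a, c)))))), k(a, s(s(c))))):
1. k(a, cons(s(cons(k(s(c), cons(c, a)), k(m(a, a, c), s(s(k(a, c)))))), k(a, s(s(c)))))  →  cons(s(cons(k(s(c), cons(c, a)), k(m(a, a, c), s(s(k(a, c)))))), k(a, s(s(c))))   [R6 at ε]
2. cons(s(cons(k(s(c), cons(c, a)), k(m(a, a, c), s(s(k(a, c)))))), k(a, s(s(c))))  →  cons(s(cons(a, k(m(a, a, c), s(s(k(a, c)))))), k(a, s(s(c))))   [R1 at 1.1.1]
3. cons(s(cons(a, k(m(a, a, c), s(s(k(a, c)))))), k(a, s(s(c))))  →  cons(s(cons(a, k(s(a), s(s(k(a, c)))))), k(a, s(s(c))))   [R3 at 1.1.2.1]
4. cons(s(cons(a, k(s(a), s(s(k(a, c)))))), k(a, s(s(c))))  →  cons(s(cons(a, k(s(a), s(s(c))))), k(a, s(s(c))))   [R6 at 1.1.2.2.1.1]
5. cons(s(cons(a, k(s(a), s(s(c))))), k(a, s(s(c))))  →  cons(s(cons(a, c)), k(a, s(s(c))))   [R4 at 1.1.2]
6. cons(s(cons(a, c)), k(a, s(s(c))))  →  cons(s(cons(a, c)), s(s(c)))   [R6 at 2]

Reduce t₂ = q(cons(k(q(a), cons(a, q(k(k(a, s(a)), cons(c, a))))), q(s(c)))):
1. q(cons(k(q(a), cons(a, q(k(k(a, s(a)), cons(c, a))))), q(s(c))))  →  cons(k(q(a), cons(a, q(k(k(a, s(a)), cons(c, a))))), q(s(c)))   [R2 at ε]
2. cons(k(q(a), cons(a, q(k(k(a, s(a)), cons(c, a))))), q(s(c)))  →  cons(k(a, cons(a, q(k(k(a, s(a)), cons(c, a))))), q(s(c)))   [R2 at 1.1]
3. cons(k(a, cons(a, q(k(k(a, s(a)), cons(c, a))))), q(s(c)))  →  cons(cons(a, q(k(k(a, s(a)), cons(c, a)))), q(s(c)))   [R6 at 1]
4. cons(cons(a, q(k(k(a, s(a)), cons(c, a)))), q(s(c)))  →  cons(cons(a, k(k(a, s(a)), cons(c, a))), q(s(c)))   [R2 at 1.2]
5. cons(cons(a, k(k(a, s(a)), cons(c, a))), q(s(c)))  →  cons(cons(a, k(s(a), cons(c, a))), q(s(c)))   [R6 at 1.2.1]
6. cons(cons(a, k(s(a), cons(c, a))), q(s(c)))  →  cons(cons(a, a), q(s(c)))   [R1 at 1.2]
7. cons(cons(a, a), q(s(c)))  →  cons(cons(a, a), s(c))   [R2 at 2]

no — NF(t₁) = cons(s(cons(a, c)), s(s(c))), NF(t₂) = cons(cons(a, a), s(c))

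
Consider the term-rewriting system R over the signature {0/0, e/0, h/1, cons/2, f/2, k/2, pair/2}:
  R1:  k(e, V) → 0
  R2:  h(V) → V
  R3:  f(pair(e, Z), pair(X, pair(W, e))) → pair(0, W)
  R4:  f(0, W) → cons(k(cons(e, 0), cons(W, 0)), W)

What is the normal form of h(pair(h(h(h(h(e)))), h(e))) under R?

1. h(pair(h(h(h(h(e)))), h(e)))  →  pair(h(h(h(h(e)))), h(e))   [R2 at ε]
2. pair(h(h(h(h(e)))), h(e))  →  pair(h(h(h(e))), h(e))   [R2 at 1]
3. pair(h(h(h(e))), h(e))  →  pair(h(h(e)), h(e))   [R2 at 1]
4. pair(h(h(e)), h(e))  →  pair(h(e), h(e))   [R2 at 1]
5. pair(h(e), h(e))  →  pair(e, h(e))   [R2 at 1]
6. pair(e, h(e))  →  pair(e, e)   [R2 at 2]

pair(e, e)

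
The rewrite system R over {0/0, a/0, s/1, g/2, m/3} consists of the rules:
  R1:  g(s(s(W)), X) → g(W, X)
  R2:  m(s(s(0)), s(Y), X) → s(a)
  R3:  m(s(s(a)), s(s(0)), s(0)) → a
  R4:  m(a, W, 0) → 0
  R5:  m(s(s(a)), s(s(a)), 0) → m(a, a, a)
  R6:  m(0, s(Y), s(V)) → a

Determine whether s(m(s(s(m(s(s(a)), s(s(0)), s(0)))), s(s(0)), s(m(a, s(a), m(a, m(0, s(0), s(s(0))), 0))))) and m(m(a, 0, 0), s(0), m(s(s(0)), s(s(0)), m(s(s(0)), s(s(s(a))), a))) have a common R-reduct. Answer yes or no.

no — NF(t₁) = s(a), NF(t₂) = a

Reduce t₁ = s(m(s(s(m(s(s(a)), s(s(0)), s(0)))), s(s(0)), s(m(a, s(a), m(a, m(0, s(0), s(s(0))), 0))))):
1. s(m(s(s(m(s(s(a)), s(s(0)), s(0)))), s(s(0)), s(m(a, s(a), m(a, m(0, s(0), s(s(0))), 0)))))  →  s(m(s(s(a)), s(s(0)), s(m(a, s(a), m(a, m(0, s(0), s(s(0))), 0)))))   [R3 at 1.1.1.1]
2. s(m(s(s(a)), s(s(0)), s(m(a, s(a), m(a, m(0, s(0), s(s(0))), 0)))))  →  s(m(s(s(a)), s(s(0)), s(m(a, s(a), 0))))   [R4 at 1.3.1.3]
3. s(m(s(s(a)), s(s(0)), s(m(a, s(a), 0))))  →  s(m(s(s(a)), s(s(0)), s(0)))   [R4 at 1.3.1]
4. s(m(s(s(a)), s(s(0)), s(0)))  →  s(a)   [R3 at 1]

Reduce t₂ = m(m(a, 0, 0), s(0), m(s(s(0)), s(s(0)), m(s(s(0)), s(s(s(a))), a))):
1. m(m(a, 0, 0), s(0), m(s(s(0)), s(s(0)), m(s(s(0)), s(s(s(a))), a)))  →  m(0, s(0), m(s(s(0)), s(s(0)), m(s(s(0)), s(s(s(a))), a)))   [R4 at 1]
2. m(0, s(0), m(s(s(0)), s(s(0)), m(s(s(0)), s(s(s(a))), a)))  →  m(0, s(0), s(a))   [R2 at 3]
3. m(0, s(0), s(a))  →  a   [R6 at ε]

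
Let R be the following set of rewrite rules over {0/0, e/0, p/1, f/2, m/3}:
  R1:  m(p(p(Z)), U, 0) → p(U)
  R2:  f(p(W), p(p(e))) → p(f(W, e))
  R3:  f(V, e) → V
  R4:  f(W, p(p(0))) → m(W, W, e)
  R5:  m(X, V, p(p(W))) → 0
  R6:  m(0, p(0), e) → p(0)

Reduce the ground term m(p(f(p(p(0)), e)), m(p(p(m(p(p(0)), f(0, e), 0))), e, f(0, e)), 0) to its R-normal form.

1. m(p(f(p(p(0)), e)), m(p(p(m(p(p(0)), f(0, e), 0))), e, f(0, e)), 0)  →  m(p(p(p(0))), m(p(p(m(p(p(0)), f(0, e), 0))), e, f(0, e)), 0)   [R3 at 1.1]
2. m(p(p(p(0))), m(p(p(m(p(p(0)), f(0, e), 0))), e, f(0, e)), 0)  →  p(m(p(p(m(p(p(0)), f(0, e), 0))), e, f(0, e)))   [R1 at ε]
3. p(m(p(p(m(p(p(0)), f(0, e), 0))), e, f(0, e)))  →  p(m(p(p(p(f(0, e)))), e, f(0, e)))   [R1 at 1.1.1.1]
4. p(m(p(p(p(f(0, e)))), e, f(0, e)))  →  p(m(p(p(p(0))), e, f(0, e)))   [R3 at 1.1.1.1.1]
5. p(m(p(p(p(0))), e, f(0, e)))  →  p(m(p(p(p(0))), e, 0))   [R3 at 1.3]
6. p(m(p(p(p(0))), e, 0))  →  p(p(e))   [R1 at 1]

p(p(e))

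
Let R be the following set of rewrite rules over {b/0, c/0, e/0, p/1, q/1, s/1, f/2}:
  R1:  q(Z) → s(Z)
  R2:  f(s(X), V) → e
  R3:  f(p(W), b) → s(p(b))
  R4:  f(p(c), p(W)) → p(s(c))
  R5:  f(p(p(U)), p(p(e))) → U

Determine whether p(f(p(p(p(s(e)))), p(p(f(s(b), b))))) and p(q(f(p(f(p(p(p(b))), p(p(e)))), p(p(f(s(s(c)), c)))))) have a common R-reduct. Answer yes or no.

no — NF(t₁) = p(p(s(e))), NF(t₂) = p(s(b))

Reduce t₁ = p(f(p(p(p(s(e)))), p(p(f(s(b), b))))):
1. p(f(p(p(p(s(e)))), p(p(f(s(b), b)))))  →  p(f(p(p(p(s(e)))), p(p(e))))   [R2 at 1.2.1.1]
2. p(f(p(p(p(s(e)))), p(p(e))))  →  p(p(s(e)))   [R5 at 1]

Reduce t₂ = p(q(f(p(f(p(p(p(b))), p(p(e)))), p(p(f(s(s(c)), c)))))):
1. p(q(f(p(f(p(p(p(b))), p(p(e)))), p(p(f(s(s(c)), c))))))  →  p(s(f(p(f(p(p(p(b))), p(p(e)))), p(p(f(s(s(c)), c))))))   [R1 at 1]
2. p(s(f(p(f(p(p(p(b))), p(p(e)))), p(p(f(s(s(c)), c))))))  →  p(s(f(p(p(b)), p(p(f(s(s(c)), c))))))   [R5 at 1.1.1.1]
3. p(s(f(p(p(b)), p(p(f(s(s(c)), c))))))  →  p(s(f(p(p(b)), p(p(e)))))   [R2 at 1.1.2.1.1]
4. p(s(f(p(p(b)), p(p(e)))))  →  p(s(b))   [R5 at 1.1]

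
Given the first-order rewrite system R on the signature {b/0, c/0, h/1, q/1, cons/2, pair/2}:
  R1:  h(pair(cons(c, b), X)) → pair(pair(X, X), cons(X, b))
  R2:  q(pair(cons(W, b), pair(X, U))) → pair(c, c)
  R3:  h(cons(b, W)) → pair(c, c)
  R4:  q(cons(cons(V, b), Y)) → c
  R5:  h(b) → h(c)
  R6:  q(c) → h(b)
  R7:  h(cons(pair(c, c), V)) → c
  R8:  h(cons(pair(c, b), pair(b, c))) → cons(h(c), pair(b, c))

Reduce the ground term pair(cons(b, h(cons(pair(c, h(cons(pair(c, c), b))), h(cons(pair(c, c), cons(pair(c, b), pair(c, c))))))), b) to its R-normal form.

1. pair(cons(b, h(cons(pair(c, h(cons(pair(c, c), b))), h(cons(pair(c, c), cons(pair(c, b), pair(c, c))))))), b)  →  pair(cons(b, h(cons(pair(c, c), h(cons(pair(c, c), cons(pair(c, b), pair(c, c))))))), b)   [R7 at 1.2.1.1.2]
2. pair(cons(b, h(cons(pair(c, c), h(cons(pair(c, c), cons(pair(c, b), pair(c, c))))))), b)  →  pair(cons(b, c), b)   [R7 at 1.2]

pair(cons(b, c), b)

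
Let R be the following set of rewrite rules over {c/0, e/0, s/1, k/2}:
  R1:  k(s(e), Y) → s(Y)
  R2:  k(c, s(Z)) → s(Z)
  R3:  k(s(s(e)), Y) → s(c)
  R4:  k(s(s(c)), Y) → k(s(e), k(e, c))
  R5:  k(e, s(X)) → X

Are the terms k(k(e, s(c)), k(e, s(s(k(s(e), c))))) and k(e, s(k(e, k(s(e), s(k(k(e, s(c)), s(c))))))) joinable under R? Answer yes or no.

yes — NF(t₁) = s(s(c)), NF(t₂) = s(s(c))

Reduce t₁ = k(k(e, s(c)), k(e, s(s(k(s(e), c))))):
1. k(k(e, s(c)), k(e, s(s(k(s(e), c)))))  →  k(c, k(e, s(s(k(s(e), c)))))   [R5 at 1]
2. k(c, k(e, s(s(k(s(e), c)))))  →  k(c, s(k(s(e), c)))   [R5 at 2]
3. k(c, s(k(s(e), c)))  →  s(k(s(e), c))   [R2 at ε]
4. s(k(s(e), c))  →  s(s(c))   [R1 at 1]

Reduce t₂ = k(e, s(k(e, k(s(e), s(k(k(e, s(c)), s(c))))))):
1. k(e, s(k(e, k(s(e), s(k(k(e, s(c)), s(c)))))))  →  k(e, k(s(e), s(k(k(e, s(c)), s(c)))))   [R5 at ε]
2. k(e, k(s(e), s(k(k(e, s(c)), s(c)))))  →  k(e, s(s(k(k(e, s(c)), s(c)))))   [R1 at 2]
3. k(e, s(s(k(k(e, s(c)), s(c)))))  →  s(k(k(e, s(c)), s(c)))   [R5 at ε]
4. s(k(k(e, s(c)), s(c)))  →  s(k(c, s(c)))   [R5 at 1.1]
5. s(k(c, s(c)))  →  s(s(c))   [R2 at 1]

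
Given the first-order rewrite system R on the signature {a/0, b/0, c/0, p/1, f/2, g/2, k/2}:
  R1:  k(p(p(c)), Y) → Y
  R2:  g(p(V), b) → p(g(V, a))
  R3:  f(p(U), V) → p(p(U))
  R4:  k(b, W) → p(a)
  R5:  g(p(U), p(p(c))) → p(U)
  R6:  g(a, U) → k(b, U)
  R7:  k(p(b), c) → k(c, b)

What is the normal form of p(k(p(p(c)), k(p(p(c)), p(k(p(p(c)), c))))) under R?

1. p(k(p(p(c)), k(p(p(c)), p(k(p(p(c)), c)))))  →  p(k(p(p(c)), p(k(p(p(c)), c))))   [R1 at 1]
2. p(k(p(p(c)), p(k(p(p(c)), c))))  →  p(p(k(p(p(c)), c)))   [R1 at 1]
3. p(p(k(p(p(c)), c)))  →  p(p(c))   [R1 at 1.1]

p(p(c))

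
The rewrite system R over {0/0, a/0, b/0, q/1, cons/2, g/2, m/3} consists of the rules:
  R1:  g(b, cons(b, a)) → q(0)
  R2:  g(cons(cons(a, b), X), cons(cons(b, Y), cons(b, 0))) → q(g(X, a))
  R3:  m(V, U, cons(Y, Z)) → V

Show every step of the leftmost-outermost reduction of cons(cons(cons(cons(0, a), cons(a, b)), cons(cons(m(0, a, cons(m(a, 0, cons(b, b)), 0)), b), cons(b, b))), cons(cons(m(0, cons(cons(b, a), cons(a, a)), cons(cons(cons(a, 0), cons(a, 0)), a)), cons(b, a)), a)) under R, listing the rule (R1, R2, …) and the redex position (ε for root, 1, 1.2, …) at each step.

cons(cons(cons(cons(0, a), cons(a, b)), cons(cons(0, b), cons(b, b))), cons(cons(0, cons(b, a)), a))

1. cons(cons(cons(cons(0, a), cons(a, b)), cons(cons(m(0, a, cons(m(a, 0, cons(b, b)), 0)), b), cons(b, b))), cons(cons(m(0, cons(cons(b, a), cons(a, a)), cons(cons(cons(a, 0), cons(a, 0)), a)), cons(b, a)), a))  →  cons(cons(cons(cons(0, a), cons(a, b)), cons(cons(0, b), cons(b, b))), cons(cons(m(0, cons(cons(b, a), cons(a, a)), cons(cons(cons(a, 0), cons(a, 0)), a)), cons(b, a)), a))   [R3 at 1.2.1.1]
2. cons(cons(cons(cons(0, a), cons(a, b)), cons(cons(0, b), cons(b, b))), cons(cons(m(0, cons(cons(b, a), cons(a, a)), cons(cons(cons(a, 0), cons(a, 0)), a)), cons(b, a)), a))  →  cons(cons(cons(cons(0, a), cons(a, b)), cons(cons(0, b), cons(b, b))), cons(cons(0, cons(b, a)), a))   [R3 at 2.1.1]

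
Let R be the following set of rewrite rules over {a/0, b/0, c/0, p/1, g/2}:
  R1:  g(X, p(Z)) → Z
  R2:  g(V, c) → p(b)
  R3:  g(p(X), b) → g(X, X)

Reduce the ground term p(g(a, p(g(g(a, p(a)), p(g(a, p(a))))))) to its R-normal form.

p(a)

1. p(g(a, p(g(g(a, p(a)), p(g(a, p(a)))))))  →  p(g(g(a, p(a)), p(g(a, p(a)))))   [R1 at 1]
2. p(g(g(a, p(a)), p(g(a, p(a)))))  →  p(g(a, p(a)))   [R1 at 1]
3. p(g(a, p(a)))  →  p(a)   [R1 at 1]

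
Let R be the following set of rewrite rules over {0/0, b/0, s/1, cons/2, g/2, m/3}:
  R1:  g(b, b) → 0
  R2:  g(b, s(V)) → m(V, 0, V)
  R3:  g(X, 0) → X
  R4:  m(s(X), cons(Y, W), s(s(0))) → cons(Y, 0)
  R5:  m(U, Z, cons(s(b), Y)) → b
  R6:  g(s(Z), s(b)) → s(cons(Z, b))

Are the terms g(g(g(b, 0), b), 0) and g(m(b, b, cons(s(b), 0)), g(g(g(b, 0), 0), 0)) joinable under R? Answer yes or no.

Reduce t₁ = g(g(g(b, 0), b), 0):
1. g(g(g(b, 0), b), 0)  →  g(g(b, 0), b)   [R3 at ε]
2. g(g(b, 0), b)  →  g(b, b)   [R3 at 1]
3. g(b, b)  →  0   [R1 at ε]

Reduce t₂ = g(m(b, b, cons(s(b), 0)), g(g(g(b, 0), 0), 0)):
1. g(m(b, b, cons(s(b), 0)), g(g(g(b, 0), 0), 0))  →  g(b, g(g(g(b, 0), 0), 0))   [R5 at 1]
2. g(b, g(g(g(b, 0), 0), 0))  →  g(b, g(g(b, 0), 0))   [R3 at 2]
3. g(b, g(g(b, 0), 0))  →  g(b, g(b, 0))   [R3 at 2]
4. g(b, g(b, 0))  →  g(b, b)   [R3 at 2]
5. g(b, b)  →  0   [R1 at ε]

yes — NF(t₁) = 0, NF(t₂) = 0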